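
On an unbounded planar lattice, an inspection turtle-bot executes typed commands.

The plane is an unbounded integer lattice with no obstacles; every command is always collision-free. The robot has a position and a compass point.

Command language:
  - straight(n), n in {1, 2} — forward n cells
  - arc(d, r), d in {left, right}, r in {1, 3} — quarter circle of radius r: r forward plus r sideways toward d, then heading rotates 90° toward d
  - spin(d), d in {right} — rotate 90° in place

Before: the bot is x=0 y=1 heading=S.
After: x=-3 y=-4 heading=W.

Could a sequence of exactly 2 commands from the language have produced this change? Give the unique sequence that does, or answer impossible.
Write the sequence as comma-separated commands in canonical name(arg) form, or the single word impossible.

straight(2), arc(right, 3)

key: position moved to (-3,-4) AND the heading swung to W — translation plus rotation needed
start: x=0 y=1 heading=S
t=1 straight(2) ⇒ x=0 y=-1 heading=S
t=2 arc(right, 3) ⇒ x=-3 y=-4 heading=W
no other 2-command option fits: unique.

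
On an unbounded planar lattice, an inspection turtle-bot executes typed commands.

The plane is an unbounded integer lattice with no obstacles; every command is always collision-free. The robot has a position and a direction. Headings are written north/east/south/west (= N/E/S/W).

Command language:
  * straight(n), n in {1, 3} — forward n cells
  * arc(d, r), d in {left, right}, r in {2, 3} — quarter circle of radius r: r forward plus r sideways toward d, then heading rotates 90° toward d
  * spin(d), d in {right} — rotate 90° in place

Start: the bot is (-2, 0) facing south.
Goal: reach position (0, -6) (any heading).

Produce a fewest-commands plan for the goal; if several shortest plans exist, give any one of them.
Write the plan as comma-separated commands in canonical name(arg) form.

straight(1), straight(3), arc(left, 2)

initial: (-2, 0) facing south
1. straight(1) → (-2, -1) facing south
2. straight(3) → (-2, -4) facing south
3. arc(left, 2) → (0, -6) facing east
minimal: 3 command(s), checked below 3.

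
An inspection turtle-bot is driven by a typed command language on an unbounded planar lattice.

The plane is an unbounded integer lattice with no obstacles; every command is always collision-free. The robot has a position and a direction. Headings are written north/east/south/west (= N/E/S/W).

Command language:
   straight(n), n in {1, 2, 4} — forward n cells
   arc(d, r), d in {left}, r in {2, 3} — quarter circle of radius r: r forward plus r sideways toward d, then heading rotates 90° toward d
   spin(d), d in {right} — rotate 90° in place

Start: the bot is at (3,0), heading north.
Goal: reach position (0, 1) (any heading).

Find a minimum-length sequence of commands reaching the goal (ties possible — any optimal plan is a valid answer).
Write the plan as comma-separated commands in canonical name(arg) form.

straight(4), arc(left, 3), arc(left, 3), arc(left, 3)

initial: at (3,0), heading north
step 1 (straight(4)): at (3,4), heading north
step 2 (arc(left, 3)): at (0,7), heading west
step 3 (arc(left, 3)): at (-3,4), heading south
step 4 (arc(left, 3)): at (0,1), heading east
no 3-step plan works, so 4 is optimal.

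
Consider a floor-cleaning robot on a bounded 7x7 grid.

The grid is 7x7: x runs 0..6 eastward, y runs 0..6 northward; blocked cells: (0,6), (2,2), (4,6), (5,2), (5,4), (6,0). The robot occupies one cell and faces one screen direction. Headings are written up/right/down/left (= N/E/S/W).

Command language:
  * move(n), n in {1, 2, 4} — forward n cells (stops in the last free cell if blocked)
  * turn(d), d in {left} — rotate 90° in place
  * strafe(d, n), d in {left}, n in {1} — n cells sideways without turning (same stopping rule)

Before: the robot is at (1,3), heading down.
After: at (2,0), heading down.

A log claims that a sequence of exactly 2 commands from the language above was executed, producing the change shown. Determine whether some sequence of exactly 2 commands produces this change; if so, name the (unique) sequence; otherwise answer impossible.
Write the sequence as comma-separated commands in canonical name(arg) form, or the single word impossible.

key: heading stays S — no command in the sequence turns
start: at (1,3), heading down
step 1 (move(4)): at (1,0), heading down
step 2 (strafe(left, 1)): at (2,0), heading down
uniquely the one of 25 2-step routes that fits.

move(4), strafe(left, 1)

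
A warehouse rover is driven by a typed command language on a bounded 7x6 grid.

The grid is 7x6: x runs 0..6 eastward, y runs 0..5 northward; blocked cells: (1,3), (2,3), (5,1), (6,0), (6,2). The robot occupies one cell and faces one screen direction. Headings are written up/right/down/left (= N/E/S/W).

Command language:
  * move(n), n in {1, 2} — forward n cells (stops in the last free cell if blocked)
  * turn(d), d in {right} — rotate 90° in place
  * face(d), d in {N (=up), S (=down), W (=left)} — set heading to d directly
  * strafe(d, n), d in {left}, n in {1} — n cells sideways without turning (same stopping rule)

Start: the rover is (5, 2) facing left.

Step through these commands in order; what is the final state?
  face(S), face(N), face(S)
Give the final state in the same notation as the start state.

t0: (5, 2) facing left
step 1 (face(S)): (5, 2) facing down
step 2 (face(N)): (5, 2) facing up
step 3 (face(S)): (5, 2) facing down

(5, 2) facing down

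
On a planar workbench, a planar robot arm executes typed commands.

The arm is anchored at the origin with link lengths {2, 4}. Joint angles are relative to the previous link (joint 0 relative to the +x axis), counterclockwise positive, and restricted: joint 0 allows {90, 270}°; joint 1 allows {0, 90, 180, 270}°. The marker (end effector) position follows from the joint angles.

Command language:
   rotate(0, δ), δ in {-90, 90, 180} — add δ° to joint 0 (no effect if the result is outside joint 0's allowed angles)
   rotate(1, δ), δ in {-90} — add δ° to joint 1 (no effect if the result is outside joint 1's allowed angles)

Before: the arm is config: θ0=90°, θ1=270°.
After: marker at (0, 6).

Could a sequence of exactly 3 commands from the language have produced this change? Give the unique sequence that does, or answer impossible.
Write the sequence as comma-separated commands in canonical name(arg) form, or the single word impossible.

rotate(1, -90), rotate(1, -90), rotate(1, -90)

t0: config: θ0=90°, θ1=270°
1. rotate(1, -90) → config: θ0=90°, θ1=180°
2. rotate(1, -90) → config: θ0=90°, θ1=90°
3. rotate(1, -90) → config: θ0=90°, θ1=0°
no rival 3-sequence matches.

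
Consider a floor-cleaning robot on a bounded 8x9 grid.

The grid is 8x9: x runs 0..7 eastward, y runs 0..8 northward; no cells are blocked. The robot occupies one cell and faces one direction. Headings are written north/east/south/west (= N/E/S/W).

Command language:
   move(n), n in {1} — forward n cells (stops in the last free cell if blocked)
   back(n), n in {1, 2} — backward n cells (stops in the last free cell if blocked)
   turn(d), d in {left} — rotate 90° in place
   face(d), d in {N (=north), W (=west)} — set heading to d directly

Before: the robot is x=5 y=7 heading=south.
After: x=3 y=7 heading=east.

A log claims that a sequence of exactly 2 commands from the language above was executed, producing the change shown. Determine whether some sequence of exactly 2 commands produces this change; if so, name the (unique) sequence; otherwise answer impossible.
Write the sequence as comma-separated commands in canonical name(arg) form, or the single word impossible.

turn(left), back(2)

key: cell and facing (now E) both changed — the 2 commands mix motion and turning
initial: x=5 y=7 heading=south
t=1 turn(left) ⇒ x=5 y=7 heading=east
t=2 back(2) ⇒ x=3 y=7 heading=east
no other 2-command option fits: unique.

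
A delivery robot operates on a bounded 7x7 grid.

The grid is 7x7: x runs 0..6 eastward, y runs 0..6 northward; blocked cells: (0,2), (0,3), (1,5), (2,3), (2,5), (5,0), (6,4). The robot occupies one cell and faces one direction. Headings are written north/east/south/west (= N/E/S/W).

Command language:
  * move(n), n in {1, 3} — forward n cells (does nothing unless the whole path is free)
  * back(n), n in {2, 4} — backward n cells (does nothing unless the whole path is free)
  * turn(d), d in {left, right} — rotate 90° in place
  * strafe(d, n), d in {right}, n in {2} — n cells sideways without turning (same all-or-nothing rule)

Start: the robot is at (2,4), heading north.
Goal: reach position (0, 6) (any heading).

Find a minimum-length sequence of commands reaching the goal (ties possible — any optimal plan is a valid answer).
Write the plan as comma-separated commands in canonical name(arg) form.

begin: at (2,4), heading north
t=1 turn(left) ⇒ at (2,4), heading west
t=2 turn(left) ⇒ at (2,4), heading south
t=3 strafe(right, 2) ⇒ at (0,4), heading south
t=4 back(2) ⇒ at (0,6), heading south
minimal: 4 command(s), checked below 4.

turn(left), turn(left), strafe(right, 2), back(2)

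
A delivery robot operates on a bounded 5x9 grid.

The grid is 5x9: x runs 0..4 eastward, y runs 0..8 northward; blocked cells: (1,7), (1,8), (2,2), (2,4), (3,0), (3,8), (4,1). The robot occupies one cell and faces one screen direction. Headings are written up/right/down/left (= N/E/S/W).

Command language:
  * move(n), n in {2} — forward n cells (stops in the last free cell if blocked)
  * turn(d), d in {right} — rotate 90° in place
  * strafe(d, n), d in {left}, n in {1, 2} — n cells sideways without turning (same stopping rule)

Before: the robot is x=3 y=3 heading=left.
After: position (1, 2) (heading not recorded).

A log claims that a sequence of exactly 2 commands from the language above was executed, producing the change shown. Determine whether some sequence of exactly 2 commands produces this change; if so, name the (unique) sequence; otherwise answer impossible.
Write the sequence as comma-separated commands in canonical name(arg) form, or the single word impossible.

move(2), strafe(left, 1)

key: order matters: swapping move(2) and strafe(left, 1) lands elsewhere
initial: x=3 y=3 heading=left
[1] after move(2): x=1 y=3 heading=left
[2] after strafe(left, 1): x=1 y=2 heading=left
no rival 2-sequence matches.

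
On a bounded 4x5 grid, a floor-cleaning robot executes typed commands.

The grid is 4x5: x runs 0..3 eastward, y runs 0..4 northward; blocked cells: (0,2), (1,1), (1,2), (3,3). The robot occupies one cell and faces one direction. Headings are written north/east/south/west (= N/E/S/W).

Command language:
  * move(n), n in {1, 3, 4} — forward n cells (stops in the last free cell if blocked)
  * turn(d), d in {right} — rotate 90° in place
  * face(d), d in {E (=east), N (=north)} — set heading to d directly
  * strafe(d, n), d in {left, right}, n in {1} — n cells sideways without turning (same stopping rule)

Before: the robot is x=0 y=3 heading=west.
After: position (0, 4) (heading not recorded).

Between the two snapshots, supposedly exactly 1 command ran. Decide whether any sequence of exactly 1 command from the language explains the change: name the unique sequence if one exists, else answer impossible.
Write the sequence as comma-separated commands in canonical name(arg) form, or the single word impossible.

strafe(right, 1)

t0: x=0 y=3 heading=west
t=1 strafe(right, 1) ⇒ x=0 y=4 heading=west
no other 1-command option fits: unique.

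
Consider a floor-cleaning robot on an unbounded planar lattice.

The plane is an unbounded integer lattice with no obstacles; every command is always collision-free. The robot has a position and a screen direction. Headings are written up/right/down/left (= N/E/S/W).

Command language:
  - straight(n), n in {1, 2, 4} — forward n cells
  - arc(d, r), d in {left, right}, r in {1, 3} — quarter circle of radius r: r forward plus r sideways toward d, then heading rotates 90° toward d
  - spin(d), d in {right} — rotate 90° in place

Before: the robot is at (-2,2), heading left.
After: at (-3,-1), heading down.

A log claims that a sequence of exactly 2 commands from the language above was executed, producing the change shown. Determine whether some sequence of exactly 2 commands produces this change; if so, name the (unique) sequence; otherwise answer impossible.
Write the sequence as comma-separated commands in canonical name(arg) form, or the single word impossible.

arc(left, 1), straight(2)

key: cell and facing (now S) both changed — the 2 commands mix motion and turning
initial: at (-2,2), heading left
[1] after arc(left, 1): at (-3,1), heading down
[2] after straight(2): at (-3,-1), heading down
uniquely the one of 64 2-step routes that fits.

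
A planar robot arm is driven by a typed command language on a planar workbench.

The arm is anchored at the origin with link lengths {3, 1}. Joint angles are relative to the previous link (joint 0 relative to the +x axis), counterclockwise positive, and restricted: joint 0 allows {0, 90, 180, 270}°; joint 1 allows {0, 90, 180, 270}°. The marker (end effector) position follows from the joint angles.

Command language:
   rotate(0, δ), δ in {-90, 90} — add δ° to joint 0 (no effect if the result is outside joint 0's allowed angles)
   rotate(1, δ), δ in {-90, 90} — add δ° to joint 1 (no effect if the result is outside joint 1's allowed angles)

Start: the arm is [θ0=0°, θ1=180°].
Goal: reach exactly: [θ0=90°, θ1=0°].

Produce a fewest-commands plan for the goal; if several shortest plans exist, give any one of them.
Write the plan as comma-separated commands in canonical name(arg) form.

rotate(0, 90), rotate(1, 90), rotate(1, 90)

initial: [θ0=0°, θ1=180°]
1. rotate(0, 90) → [θ0=90°, θ1=180°]
2. rotate(1, 90) → [θ0=90°, θ1=270°]
3. rotate(1, 90) → [θ0=90°, θ1=0°]
shorter routes all fall short; 3 is best.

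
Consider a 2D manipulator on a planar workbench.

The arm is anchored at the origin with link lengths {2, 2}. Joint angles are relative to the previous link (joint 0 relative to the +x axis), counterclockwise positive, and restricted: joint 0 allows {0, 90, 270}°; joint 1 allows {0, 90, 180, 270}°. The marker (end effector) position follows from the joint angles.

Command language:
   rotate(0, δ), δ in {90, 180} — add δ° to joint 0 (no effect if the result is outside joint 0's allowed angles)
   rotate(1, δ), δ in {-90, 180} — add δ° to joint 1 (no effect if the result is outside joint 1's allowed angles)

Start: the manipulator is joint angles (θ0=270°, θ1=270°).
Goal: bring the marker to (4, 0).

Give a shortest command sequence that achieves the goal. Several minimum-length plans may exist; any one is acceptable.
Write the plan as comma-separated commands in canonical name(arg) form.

start: joint angles (θ0=270°, θ1=270°)
[1] after rotate(1, -90): joint angles (θ0=270°, θ1=180°)
[2] after rotate(1, 180): joint angles (θ0=270°, θ1=0°)
[3] after rotate(0, 90): joint angles (θ0=0°, θ1=0°)
shorter routes all fall short; 3 is best.

rotate(1, -90), rotate(1, 180), rotate(0, 90)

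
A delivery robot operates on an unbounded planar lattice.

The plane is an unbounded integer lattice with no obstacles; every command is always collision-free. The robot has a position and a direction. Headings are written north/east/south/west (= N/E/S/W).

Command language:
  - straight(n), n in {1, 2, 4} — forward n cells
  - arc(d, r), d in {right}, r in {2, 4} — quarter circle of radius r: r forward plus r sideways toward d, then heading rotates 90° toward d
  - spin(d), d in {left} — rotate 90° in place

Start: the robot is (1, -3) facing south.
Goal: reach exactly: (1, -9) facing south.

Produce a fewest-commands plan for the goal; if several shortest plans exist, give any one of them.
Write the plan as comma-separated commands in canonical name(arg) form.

t0: (1, -3) facing south
t=1 straight(2) ⇒ (1, -5) facing south
t=2 straight(4) ⇒ (1, -9) facing south
shorter routes all fall short; 2 is best.

straight(2), straight(4)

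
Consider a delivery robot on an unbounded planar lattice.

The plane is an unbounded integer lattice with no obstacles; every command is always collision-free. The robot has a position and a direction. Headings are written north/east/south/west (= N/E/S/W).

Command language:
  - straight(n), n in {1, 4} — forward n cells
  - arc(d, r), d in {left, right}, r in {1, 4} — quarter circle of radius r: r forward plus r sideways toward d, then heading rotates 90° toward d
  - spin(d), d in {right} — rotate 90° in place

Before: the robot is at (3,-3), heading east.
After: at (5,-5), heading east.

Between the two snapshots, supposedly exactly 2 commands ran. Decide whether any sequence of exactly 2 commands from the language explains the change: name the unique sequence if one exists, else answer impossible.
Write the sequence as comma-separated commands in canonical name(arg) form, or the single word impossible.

arc(right, 1), arc(left, 1)

key: heading stays E — rotations cancel among the 2 commands
initial: at (3,-3), heading east
[1] after arc(right, 1): at (4,-4), heading south
[2] after arc(left, 1): at (5,-5), heading east
all 49 alternatives checked — unique.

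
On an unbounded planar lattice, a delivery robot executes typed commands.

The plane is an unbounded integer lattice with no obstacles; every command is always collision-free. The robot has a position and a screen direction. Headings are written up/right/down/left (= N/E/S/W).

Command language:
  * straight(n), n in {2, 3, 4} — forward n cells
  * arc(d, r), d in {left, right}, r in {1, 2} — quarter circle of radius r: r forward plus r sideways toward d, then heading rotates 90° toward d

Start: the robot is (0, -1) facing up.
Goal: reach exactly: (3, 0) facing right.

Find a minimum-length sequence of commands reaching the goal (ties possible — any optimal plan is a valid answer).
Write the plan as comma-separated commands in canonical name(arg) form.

initial: (0, -1) facing up
1. arc(right, 1) → (1, 0) facing right
2. straight(2) → (3, 0) facing right
nothing shorter than 2 reaches the goal.

arc(right, 1), straight(2)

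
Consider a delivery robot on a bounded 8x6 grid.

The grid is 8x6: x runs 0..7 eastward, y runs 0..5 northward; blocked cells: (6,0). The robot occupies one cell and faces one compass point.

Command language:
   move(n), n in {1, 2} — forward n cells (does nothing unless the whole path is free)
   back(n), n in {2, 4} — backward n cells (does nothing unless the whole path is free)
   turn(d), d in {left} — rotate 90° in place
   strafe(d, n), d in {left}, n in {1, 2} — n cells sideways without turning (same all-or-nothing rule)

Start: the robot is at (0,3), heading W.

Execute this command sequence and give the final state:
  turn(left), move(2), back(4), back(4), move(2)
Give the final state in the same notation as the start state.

at (0,3), heading S

initial: at (0,3), heading W
1. turn(left) → at (0,3), heading S
2. move(2) → at (0,1), heading S
3. back(4) → at (0,5), heading S
4. back(4) → at (0,5), heading S
5. move(2) → at (0,3), heading S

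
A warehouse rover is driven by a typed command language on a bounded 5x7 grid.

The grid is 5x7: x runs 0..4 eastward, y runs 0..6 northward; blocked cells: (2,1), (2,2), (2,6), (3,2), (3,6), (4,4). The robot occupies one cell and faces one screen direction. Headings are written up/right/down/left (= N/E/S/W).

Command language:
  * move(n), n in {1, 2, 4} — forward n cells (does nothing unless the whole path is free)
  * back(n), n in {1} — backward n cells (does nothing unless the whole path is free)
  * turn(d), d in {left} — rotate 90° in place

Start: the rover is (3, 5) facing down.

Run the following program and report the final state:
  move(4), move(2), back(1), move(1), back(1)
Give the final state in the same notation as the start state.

(3, 4) facing down

initial: (3, 5) facing down
[1] after move(4): (3, 5) facing down
[2] after move(2): (3, 3) facing down
[3] after back(1): (3, 4) facing down
[4] after move(1): (3, 3) facing down
[5] after back(1): (3, 4) facing down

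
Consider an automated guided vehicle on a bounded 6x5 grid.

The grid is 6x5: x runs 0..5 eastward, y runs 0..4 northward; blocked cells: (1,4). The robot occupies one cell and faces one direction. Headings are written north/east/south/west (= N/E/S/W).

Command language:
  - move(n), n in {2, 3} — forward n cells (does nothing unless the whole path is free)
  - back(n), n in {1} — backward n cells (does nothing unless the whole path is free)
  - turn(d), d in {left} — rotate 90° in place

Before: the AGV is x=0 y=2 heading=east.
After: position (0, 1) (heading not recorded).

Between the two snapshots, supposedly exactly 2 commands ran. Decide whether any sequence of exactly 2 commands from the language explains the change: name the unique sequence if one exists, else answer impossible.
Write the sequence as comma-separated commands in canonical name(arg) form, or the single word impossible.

turn(left), back(1)

key: order matters: swapping turn(left) and back(1) lands elsewhere
t0: x=0 y=2 heading=east
1. turn(left) → x=0 y=2 heading=north
2. back(1) → x=0 y=1 heading=north
no rival 2-sequence matches.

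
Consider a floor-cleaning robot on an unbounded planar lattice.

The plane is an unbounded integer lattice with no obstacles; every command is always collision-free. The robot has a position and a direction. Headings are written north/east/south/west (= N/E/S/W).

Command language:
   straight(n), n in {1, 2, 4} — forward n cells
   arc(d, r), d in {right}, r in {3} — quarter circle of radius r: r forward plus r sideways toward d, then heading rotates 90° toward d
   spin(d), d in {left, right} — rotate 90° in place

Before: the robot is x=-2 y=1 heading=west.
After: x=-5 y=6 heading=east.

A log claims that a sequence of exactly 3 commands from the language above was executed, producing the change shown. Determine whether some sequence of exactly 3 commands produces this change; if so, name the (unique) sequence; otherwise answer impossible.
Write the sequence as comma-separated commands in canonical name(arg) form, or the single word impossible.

arc(right, 3), straight(2), spin(right)

key: order matters: swapping arc(right, 3) and spin(right) lands elsewhere
t0: x=-2 y=1 heading=west
t=1 arc(right, 3) ⇒ x=-5 y=4 heading=north
t=2 straight(2) ⇒ x=-5 y=6 heading=north
t=3 spin(right) ⇒ x=-5 y=6 heading=east
uniquely the one of 216 3-step routes that fits.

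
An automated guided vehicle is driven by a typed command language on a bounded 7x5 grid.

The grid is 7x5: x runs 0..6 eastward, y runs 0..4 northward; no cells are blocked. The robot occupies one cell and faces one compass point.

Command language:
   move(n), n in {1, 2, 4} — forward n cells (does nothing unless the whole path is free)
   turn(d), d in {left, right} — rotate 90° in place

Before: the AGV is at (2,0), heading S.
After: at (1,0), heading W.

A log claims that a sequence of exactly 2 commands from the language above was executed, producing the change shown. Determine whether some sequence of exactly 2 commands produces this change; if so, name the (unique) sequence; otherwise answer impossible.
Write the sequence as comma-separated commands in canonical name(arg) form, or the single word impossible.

turn(right), move(1)

key: order matters: swapping turn(right) and move(1) lands elsewhere
t0: at (2,0), heading S
t=1 turn(right) ⇒ at (2,0), heading W
t=2 move(1) ⇒ at (1,0), heading W
uniquely the one of 25 2-step routes that fits.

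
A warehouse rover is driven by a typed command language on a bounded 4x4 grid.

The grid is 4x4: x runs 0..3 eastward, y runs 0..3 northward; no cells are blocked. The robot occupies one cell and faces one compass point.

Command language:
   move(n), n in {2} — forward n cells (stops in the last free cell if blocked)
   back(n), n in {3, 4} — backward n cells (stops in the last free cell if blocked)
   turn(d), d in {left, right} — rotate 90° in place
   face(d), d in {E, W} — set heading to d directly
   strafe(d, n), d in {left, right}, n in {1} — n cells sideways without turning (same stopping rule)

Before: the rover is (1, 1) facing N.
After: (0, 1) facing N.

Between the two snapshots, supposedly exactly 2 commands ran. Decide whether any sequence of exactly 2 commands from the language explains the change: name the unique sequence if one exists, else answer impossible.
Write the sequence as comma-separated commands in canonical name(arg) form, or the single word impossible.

strafe(left, 1), strafe(left, 1)

key: the second strafe(left, 1) runs into the grid edge before its full distance
from: (1, 1) facing N
step 1 (strafe(left, 1)): (0, 1) facing N
step 2 (strafe(left, 1)): (0, 1) facing N
uniquely the one of 81 2-step routes that fits.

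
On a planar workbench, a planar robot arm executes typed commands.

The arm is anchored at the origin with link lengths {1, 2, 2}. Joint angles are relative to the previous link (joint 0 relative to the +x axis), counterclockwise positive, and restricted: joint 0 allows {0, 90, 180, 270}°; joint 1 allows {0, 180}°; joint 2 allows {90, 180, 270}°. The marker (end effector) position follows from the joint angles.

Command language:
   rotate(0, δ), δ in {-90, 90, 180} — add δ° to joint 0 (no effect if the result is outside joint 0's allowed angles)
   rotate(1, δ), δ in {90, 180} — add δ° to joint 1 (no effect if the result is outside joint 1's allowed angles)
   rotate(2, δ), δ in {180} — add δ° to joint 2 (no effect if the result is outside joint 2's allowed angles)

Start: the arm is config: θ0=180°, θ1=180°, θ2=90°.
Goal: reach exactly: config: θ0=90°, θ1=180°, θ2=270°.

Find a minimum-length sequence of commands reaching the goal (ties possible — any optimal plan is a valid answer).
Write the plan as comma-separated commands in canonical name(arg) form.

initial: config: θ0=180°, θ1=180°, θ2=90°
t=1 rotate(2, 180) ⇒ config: θ0=180°, θ1=180°, θ2=270°
t=2 rotate(0, -90) ⇒ config: θ0=90°, θ1=180°, θ2=270°
minimal: 2 command(s), checked below 2.

rotate(2, 180), rotate(0, -90)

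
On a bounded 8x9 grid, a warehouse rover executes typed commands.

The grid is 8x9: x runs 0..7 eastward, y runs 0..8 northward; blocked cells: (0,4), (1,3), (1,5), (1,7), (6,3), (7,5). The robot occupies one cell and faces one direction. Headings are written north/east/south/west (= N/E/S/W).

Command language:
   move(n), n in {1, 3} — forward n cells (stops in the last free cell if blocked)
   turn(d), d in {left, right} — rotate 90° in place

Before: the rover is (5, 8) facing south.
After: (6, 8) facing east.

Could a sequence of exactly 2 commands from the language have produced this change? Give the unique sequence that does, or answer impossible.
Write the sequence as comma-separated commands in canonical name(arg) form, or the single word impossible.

turn(left), move(1)

key: position moved to (6,8) AND the heading swung to E — translation plus rotation needed
from: (5, 8) facing south
[1] after turn(left): (5, 8) facing east
[2] after move(1): (6, 8) facing east
uniquely the one of 16 2-step routes that fits.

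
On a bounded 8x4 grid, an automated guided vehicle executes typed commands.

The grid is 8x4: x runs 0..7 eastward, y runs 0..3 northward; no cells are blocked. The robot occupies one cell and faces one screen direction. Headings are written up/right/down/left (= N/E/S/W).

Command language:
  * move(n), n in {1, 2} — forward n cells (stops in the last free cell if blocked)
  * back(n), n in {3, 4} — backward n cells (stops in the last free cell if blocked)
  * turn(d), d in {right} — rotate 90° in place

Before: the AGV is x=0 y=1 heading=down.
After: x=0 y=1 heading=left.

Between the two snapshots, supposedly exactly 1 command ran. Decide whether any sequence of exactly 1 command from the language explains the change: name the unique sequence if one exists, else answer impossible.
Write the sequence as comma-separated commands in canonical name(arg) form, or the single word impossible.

key: parked at (0,1) the whole time — nothing moves the robot
from: x=0 y=1 heading=down
1. turn(right) → x=0 y=1 heading=left
no other 1-command option fits: unique.

turn(right)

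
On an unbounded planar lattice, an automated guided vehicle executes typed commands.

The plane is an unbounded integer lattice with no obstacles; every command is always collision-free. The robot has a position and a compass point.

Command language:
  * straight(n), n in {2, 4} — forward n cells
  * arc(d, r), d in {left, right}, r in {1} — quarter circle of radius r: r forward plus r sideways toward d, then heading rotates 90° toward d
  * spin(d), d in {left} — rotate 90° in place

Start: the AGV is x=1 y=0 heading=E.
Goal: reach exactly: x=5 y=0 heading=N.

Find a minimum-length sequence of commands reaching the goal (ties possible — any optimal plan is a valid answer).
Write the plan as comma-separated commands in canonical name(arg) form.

straight(4), spin(left)

initial: x=1 y=0 heading=E
step 1 (straight(4)): x=5 y=0 heading=E
step 2 (spin(left)): x=5 y=0 heading=N
minimal: 2 command(s), checked below 2.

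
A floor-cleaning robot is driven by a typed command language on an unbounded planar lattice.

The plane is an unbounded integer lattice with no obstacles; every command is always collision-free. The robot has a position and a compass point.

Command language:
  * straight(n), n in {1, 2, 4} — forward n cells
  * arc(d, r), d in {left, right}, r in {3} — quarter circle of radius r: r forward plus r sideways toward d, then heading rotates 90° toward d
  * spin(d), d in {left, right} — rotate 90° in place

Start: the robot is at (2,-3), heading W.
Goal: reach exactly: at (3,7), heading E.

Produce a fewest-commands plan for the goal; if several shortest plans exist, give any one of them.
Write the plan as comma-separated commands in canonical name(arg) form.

arc(right, 3), straight(4), arc(right, 3), straight(1)

t0: at (2,-3), heading W
1. arc(right, 3) → at (-1,0), heading N
2. straight(4) → at (-1,4), heading N
3. arc(right, 3) → at (2,7), heading E
4. straight(1) → at (3,7), heading E
shorter routes all fall short; 4 is best.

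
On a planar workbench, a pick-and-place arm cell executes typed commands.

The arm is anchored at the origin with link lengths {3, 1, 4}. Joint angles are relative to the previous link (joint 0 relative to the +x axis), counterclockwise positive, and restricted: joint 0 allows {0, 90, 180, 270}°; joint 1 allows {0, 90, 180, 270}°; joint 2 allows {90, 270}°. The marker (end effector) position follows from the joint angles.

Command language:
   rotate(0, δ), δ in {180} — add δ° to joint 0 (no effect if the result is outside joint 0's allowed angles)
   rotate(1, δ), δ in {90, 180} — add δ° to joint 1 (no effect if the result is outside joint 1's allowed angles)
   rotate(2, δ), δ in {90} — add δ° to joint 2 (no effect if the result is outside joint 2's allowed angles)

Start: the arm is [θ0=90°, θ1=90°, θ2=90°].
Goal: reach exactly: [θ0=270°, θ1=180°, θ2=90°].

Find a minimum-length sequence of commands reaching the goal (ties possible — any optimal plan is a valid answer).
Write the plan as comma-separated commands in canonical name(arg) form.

rotate(1, 90), rotate(0, 180)

initial: [θ0=90°, θ1=90°, θ2=90°]
t=1 rotate(1, 90) ⇒ [θ0=90°, θ1=180°, θ2=90°]
t=2 rotate(0, 180) ⇒ [θ0=270°, θ1=180°, θ2=90°]
no 1-step plan works, so 2 is optimal.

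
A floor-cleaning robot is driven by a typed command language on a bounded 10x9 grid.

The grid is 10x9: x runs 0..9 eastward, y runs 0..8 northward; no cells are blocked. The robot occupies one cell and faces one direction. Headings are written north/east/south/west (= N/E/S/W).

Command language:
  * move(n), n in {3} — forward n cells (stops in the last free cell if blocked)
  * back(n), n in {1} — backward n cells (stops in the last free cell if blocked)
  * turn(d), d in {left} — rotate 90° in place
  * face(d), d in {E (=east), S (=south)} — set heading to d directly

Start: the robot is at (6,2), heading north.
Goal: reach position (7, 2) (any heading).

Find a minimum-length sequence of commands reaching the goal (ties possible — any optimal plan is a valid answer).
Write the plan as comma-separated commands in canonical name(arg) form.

turn(left), back(1)

initial: at (6,2), heading north
[1] after turn(left): at (6,2), heading west
[2] after back(1): at (7,2), heading west
no 1-step plan works, so 2 is optimal.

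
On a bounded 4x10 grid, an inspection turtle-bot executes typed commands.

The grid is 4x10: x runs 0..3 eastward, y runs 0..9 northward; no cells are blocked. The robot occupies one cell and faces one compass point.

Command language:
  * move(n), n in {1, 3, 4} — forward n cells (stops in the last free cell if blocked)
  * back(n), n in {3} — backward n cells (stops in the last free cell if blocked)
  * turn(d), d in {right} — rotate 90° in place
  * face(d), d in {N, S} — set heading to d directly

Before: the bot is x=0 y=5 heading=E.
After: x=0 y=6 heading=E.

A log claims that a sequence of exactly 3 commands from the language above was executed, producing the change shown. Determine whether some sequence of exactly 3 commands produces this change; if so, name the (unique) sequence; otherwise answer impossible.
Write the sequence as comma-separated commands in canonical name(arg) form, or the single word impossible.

key: still facing E at the end — net rotation zero over 3 steps
from: x=0 y=5 heading=E
[1] after face(N): x=0 y=5 heading=N
[2] after move(1): x=0 y=6 heading=N
[3] after turn(right): x=0 y=6 heading=E
all 343 alternatives checked — unique.

face(N), move(1), turn(right)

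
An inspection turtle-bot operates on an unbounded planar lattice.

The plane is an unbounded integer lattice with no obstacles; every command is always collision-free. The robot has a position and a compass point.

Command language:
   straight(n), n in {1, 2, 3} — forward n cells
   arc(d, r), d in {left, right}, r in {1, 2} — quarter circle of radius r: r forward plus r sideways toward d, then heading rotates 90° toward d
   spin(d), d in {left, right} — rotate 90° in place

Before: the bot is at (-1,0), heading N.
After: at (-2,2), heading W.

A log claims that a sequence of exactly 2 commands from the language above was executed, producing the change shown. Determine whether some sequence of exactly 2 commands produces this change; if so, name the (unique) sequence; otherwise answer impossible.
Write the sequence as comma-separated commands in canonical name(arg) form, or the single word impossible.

key: running arc(left, 1) before straight(1) would end elsewhere — order is forced
start: at (-1,0), heading N
[1] after straight(1): at (-1,1), heading N
[2] after arc(left, 1): at (-2,2), heading W
no rival 2-sequence matches.

straight(1), arc(left, 1)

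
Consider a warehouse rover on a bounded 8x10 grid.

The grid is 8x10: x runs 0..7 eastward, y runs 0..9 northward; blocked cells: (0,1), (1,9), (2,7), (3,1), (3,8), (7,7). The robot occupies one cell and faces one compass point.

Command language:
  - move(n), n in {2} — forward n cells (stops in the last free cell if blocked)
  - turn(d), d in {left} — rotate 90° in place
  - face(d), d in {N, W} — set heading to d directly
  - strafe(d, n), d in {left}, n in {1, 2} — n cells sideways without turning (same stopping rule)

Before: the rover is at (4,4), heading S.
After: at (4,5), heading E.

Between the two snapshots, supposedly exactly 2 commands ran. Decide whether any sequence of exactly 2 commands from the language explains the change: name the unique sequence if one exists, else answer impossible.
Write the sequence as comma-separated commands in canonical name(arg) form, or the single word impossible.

key: order matters: swapping turn(left) and strafe(left, 1) lands elsewhere
initial: at (4,4), heading S
step 1 (turn(left)): at (4,4), heading E
step 2 (strafe(left, 1)): at (4,5), heading E
uniquely the one of 36 2-step routes that fits.

turn(left), strafe(left, 1)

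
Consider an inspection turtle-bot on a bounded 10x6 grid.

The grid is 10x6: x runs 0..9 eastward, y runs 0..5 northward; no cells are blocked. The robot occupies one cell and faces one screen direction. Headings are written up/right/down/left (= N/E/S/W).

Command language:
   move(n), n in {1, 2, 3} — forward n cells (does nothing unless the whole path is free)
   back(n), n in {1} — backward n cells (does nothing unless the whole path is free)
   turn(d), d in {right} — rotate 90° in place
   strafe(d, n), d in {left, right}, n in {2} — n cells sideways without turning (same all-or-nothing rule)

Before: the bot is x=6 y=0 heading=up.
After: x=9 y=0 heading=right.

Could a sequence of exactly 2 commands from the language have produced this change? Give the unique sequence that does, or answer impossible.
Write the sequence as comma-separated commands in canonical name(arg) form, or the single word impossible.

turn(right), move(3)

key: running move(3) before turn(right) would end elsewhere — order is forced
begin: x=6 y=0 heading=up
1. turn(right) → x=6 y=0 heading=right
2. move(3) → x=9 y=0 heading=right
no other 2-command option fits: unique.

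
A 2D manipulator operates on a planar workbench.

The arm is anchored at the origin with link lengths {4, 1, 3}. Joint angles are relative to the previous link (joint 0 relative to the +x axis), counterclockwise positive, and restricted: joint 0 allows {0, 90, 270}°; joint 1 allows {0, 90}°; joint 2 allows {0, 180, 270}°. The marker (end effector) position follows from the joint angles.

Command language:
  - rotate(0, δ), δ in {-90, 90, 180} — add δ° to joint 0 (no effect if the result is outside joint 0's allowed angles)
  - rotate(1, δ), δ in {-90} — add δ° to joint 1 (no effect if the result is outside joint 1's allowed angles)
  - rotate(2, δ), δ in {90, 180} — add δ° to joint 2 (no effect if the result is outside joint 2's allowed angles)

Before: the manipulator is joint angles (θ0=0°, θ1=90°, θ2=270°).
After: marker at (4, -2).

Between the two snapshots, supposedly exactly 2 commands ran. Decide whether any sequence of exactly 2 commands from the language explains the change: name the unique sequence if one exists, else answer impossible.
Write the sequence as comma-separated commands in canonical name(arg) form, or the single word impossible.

rotate(2, 90), rotate(2, 180)

key: running rotate(2, 180) before rotate(2, 90) would end elsewhere — order is forced
from: joint angles (θ0=0°, θ1=90°, θ2=270°)
t=1 rotate(2, 90) ⇒ joint angles (θ0=0°, θ1=90°, θ2=0°)
t=2 rotate(2, 180) ⇒ joint angles (θ0=0°, θ1=90°, θ2=180°)
all 36 alternatives checked — unique.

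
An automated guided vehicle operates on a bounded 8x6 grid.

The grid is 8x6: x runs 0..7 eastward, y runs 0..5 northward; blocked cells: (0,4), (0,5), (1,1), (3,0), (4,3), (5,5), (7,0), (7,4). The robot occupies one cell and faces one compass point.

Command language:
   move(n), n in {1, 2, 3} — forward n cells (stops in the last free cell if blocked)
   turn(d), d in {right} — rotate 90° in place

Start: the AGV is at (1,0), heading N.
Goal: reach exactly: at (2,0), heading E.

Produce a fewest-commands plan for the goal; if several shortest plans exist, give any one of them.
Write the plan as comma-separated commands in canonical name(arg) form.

begin: at (1,0), heading N
step 1 (turn(right)): at (1,0), heading E
step 2 (move(3)): at (2,0), heading E
shorter routes all fall short; 2 is best.

turn(right), move(3)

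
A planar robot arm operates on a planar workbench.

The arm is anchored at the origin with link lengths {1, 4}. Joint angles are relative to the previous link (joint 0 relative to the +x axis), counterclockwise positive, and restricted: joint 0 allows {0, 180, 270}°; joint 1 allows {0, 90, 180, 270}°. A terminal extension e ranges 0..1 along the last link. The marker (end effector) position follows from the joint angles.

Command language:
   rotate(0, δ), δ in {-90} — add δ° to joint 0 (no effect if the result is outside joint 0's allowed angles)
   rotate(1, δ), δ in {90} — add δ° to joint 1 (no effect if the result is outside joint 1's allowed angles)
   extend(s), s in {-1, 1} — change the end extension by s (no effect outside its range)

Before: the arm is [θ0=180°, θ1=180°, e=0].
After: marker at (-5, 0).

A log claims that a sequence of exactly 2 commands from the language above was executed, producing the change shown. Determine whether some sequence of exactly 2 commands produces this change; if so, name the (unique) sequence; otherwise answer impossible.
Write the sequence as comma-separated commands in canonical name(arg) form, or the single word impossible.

rotate(1, 90), rotate(1, 90)

start: [θ0=180°, θ1=180°, e=0]
t=1 rotate(1, 90) ⇒ [θ0=180°, θ1=270°, e=0]
t=2 rotate(1, 90) ⇒ [θ0=180°, θ1=0°, e=0]
uniquely the one of 16 2-step routes that fits.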